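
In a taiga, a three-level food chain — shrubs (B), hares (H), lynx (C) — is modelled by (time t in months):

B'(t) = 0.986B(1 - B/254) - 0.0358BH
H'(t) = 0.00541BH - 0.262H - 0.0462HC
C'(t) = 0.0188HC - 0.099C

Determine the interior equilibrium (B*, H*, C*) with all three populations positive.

From dC/dt = 0: 0.0188H* = 0.099, so H* = 5.27.
From dB/dt = 0: 0.986(1 - B*/254) = 0.0358·5.27, giving B* = 254·(1 - 0.191) = 205.
From dH/dt = 0: 0.00541·205 - 0.262 = 0.0462C*, so C* = 0.849/0.0462 = 18.4.

B* ≈ 205, H* ≈ 5.27, C* ≈ 18.4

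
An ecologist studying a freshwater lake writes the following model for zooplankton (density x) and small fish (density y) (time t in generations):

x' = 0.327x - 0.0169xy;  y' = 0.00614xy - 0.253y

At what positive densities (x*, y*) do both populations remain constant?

Set dy/dt = 0 with y > 0: 0.00614x - 0.253 = 0, so x* = 0.253/0.00614 = 41.2.
Set dx/dt = 0 with x > 0: 0.327 - 0.0169y = 0, so y* = 0.327/0.0169 = 19.3.

x* ≈ 41.2, y* ≈ 19.3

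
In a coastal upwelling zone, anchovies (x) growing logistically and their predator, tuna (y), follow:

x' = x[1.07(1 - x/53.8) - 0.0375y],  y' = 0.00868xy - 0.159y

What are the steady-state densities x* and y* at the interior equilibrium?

x* ≈ 18.3, y* ≈ 18.8

From dy/dt = 0 with y > 0: 0.00868x* = 0.159, so x* = 18.3.
Substitute into dx/dt = 0: 1.07(1 - 18.3/53.8) = 0.0375y*.
The bracket is 0.66, giving y* = 0.706/0.0375 = 18.8.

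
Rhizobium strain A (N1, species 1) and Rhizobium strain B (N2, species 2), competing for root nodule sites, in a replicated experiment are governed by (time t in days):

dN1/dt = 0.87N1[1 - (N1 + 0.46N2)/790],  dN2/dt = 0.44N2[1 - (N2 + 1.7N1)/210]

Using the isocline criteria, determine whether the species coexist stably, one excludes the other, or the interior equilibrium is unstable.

species 1 excludes species 2

Compare the nullcline intercepts: K1/α12 = 790/0.46 = 1720 > K2 = 210; K2/α21 = 210/1.7 = 124 < K1 = 790.
Since the inequalities point opposite ways, species 1 can invade but species 2 cannot.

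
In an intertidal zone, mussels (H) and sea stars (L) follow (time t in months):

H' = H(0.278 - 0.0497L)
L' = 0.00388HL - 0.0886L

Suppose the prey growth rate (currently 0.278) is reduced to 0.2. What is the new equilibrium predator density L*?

At the interior fixed point, setting dH/dt = 0 with H > 0 fixes L* = (prey growth rate)/(HL coefficient) — independent of the other coefficients.
With the change, L* = 0.2/0.0497 = 4.02; it falls from 5.59.

L* ≈ 4.02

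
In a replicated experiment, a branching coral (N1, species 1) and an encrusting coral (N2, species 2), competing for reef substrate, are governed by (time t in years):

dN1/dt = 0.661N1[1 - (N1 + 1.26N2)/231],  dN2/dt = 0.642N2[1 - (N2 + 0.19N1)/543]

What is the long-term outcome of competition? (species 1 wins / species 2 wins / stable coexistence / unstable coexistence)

Compare the nullcline intercepts: K1/α12 = 231/1.26 = 183 < K2 = 543; K2/α21 = 543/0.19 = 2860 > K1 = 231.
Since the inequalities point opposite ways, species 2 can invade but species 1 cannot.

species 2 excludes species 1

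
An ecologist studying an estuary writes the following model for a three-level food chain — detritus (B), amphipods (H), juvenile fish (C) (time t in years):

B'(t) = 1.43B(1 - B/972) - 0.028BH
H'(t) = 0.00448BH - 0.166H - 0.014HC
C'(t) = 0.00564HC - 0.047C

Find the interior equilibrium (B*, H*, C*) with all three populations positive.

B* ≈ 813, H* ≈ 8.33, C* ≈ 248

From dC/dt = 0: 0.00564H* = 0.047, so H* = 8.33.
From dB/dt = 0: 1.43(1 - B*/972) = 0.028·8.33, giving B* = 972·(1 - 0.163) = 813.
From dH/dt = 0: 0.00448·813 - 0.166 = 0.014C*, so C* = 3.48/0.014 = 248.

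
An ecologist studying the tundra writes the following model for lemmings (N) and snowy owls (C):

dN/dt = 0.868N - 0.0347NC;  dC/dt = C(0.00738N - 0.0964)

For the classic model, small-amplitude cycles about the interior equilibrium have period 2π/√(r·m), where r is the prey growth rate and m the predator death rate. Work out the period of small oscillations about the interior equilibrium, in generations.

T ≈ 21.7 generations

Here r = 0.868 and m = 0.0964, so r·m = 0.0837.
ω = √0.0837 = 0.289 per generation, hence T = 2π/ω ≈ 21.7 generations.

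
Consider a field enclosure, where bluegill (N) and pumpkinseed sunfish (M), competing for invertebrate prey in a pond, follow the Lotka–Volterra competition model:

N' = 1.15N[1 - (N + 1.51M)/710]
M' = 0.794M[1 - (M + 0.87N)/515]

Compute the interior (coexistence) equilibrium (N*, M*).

Setting both brackets to zero gives the nullclines N + 1.51M = 710 and 0.87N + M = 515.
Substituting M = 515 - 0.87N into the first: N(1 - 1.51·0.87) = 710 - 1.51·515.
So N* = -67.6/-0.314 = 216, and then M* = 515 - 0.87·216 = 327.

N* ≈ 216, M* ≈ 327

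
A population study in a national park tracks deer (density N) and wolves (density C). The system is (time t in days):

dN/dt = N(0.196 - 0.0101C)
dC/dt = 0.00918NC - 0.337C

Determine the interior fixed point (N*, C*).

N* ≈ 36.7, C* ≈ 19.4

Set dC/dt = 0 with C > 0: 0.00918N - 0.337 = 0, so N* = 0.337/0.00918 = 36.7.
Set dN/dt = 0 with N > 0: 0.196 - 0.0101C = 0, so C* = 0.196/0.0101 = 19.4.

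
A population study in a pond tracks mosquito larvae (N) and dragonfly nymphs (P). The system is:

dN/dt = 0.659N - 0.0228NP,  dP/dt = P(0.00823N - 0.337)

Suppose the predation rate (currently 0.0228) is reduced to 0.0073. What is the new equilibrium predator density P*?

P* ≈ 90.3

At the interior fixed point, setting dN/dt = 0 with N > 0 fixes P* = (prey growth rate)/(NP coefficient) — independent of the other coefficients.
With the change, P* = 0.659/0.0073 = 90.3; it rises from 28.9.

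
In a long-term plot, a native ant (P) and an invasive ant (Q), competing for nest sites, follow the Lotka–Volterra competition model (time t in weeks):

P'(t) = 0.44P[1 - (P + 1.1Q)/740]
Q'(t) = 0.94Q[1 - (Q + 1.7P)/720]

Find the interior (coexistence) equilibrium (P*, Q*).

P* ≈ 59.8, Q* ≈ 618

Setting both brackets to zero gives the nullclines P + 1.1Q = 740 and 1.7P + Q = 720.
Substituting Q = 720 - 1.7P into the first: P(1 - 1.1·1.7) = 740 - 1.1·720.
So P* = -52/-0.87 = 59.8, and then Q* = 720 - 1.7·59.8 = 618.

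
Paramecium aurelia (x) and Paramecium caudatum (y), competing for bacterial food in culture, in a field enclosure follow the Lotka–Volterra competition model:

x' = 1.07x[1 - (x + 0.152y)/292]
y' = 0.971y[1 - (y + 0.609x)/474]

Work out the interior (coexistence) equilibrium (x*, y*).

Setting both brackets to zero gives the nullclines x + 0.152y = 292 and 0.609x + y = 474.
Substituting y = 474 - 0.609x into the first: x(1 - 0.152·0.609) = 292 - 0.152·474.
So x* = 220/0.907 = 242, and then y* = 474 - 0.609·242 = 326.

x* ≈ 242, y* ≈ 326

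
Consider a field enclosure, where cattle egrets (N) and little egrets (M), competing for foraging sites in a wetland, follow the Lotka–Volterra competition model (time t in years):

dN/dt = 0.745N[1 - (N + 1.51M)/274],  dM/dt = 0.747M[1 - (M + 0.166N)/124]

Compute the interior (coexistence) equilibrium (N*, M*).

Setting both brackets to zero gives the nullclines N + 1.51M = 274 and 0.166N + M = 124.
Substituting M = 124 - 0.166N into the first: N(1 - 1.51·0.166) = 274 - 1.51·124.
So N* = 86.8/0.749 = 116, and then M* = 124 - 0.166·116 = 105.

N* ≈ 116, M* ≈ 105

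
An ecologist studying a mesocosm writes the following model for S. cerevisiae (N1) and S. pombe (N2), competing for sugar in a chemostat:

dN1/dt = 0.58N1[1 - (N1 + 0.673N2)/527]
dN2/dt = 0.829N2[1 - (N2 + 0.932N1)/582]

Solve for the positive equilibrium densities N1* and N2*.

N1* ≈ 363, N2* ≈ 244

Setting both brackets to zero gives the nullclines N1 + 0.673N2 = 527 and 0.932N1 + N2 = 582.
Substituting N2 = 582 - 0.932N1 into the first: N1(1 - 0.673·0.932) = 527 - 0.673·582.
So N1* = 135/0.373 = 363, and then N2* = 582 - 0.932·363 = 244.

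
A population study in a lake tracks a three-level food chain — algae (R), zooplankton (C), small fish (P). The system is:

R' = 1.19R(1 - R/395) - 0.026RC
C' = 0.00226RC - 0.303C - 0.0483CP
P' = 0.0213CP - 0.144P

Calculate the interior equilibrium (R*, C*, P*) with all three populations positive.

From dP/dt = 0: 0.0213C* = 0.144, so C* = 6.76.
From dR/dt = 0: 1.19(1 - R*/395) = 0.026·6.76, giving R* = 395·(1 - 0.148) = 337.
From dC/dt = 0: 0.00226·337 - 0.303 = 0.0483P*, so P* = 0.458/0.0483 = 9.48.

R* ≈ 337, C* ≈ 6.76, P* ≈ 9.48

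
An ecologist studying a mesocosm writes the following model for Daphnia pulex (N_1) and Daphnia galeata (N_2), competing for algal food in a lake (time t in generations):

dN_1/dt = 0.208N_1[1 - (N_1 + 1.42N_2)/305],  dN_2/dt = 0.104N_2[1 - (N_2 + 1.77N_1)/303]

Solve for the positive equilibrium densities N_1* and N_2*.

Setting both brackets to zero gives the nullclines N_1 + 1.42N_2 = 305 and 1.77N_1 + N_2 = 303.
Substituting N_2 = 303 - 1.77N_1 into the first: N_1(1 - 1.42·1.77) = 305 - 1.42·303.
So N_1* = -125/-1.51 = 82.8, and then N_2* = 303 - 1.77·82.8 = 157.

N_1* ≈ 82.8, N_2* ≈ 157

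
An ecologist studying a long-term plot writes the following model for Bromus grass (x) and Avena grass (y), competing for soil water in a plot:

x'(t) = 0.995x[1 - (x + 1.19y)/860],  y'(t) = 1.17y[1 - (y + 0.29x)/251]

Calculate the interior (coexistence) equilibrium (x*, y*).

Setting both brackets to zero gives the nullclines x + 1.19y = 860 and 0.29x + y = 251.
Substituting y = 251 - 0.29x into the first: x(1 - 1.19·0.29) = 860 - 1.19·251.
So x* = 561/0.655 = 857, and then y* = 251 - 0.29·857 = 2.44.

x* ≈ 857, y* ≈ 2.44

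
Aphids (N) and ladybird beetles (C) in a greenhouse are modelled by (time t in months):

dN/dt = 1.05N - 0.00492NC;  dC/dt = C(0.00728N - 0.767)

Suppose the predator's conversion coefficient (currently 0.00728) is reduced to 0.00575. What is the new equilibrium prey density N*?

At the interior fixed point, setting dC/dt = 0 with C > 0 fixes N* = (predator death rate)/(NC coefficient) — independent of the other coefficients.
With the change, N* = 0.767/0.00575 = 133; it rises from 105.

N* ≈ 133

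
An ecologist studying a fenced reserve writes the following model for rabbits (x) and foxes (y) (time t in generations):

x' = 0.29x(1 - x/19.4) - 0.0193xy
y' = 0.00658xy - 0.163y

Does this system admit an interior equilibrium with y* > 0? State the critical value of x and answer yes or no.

Threshold x = 24.8; K < 24.8, so no, the predator goes extinct.

The predator equation gives dy/dt > 0 only when x > 0.163/0.00658 = 24.8.
Without the predator, x → K = 19.4. Since 19.4 < 24.8, the predator cannot invade.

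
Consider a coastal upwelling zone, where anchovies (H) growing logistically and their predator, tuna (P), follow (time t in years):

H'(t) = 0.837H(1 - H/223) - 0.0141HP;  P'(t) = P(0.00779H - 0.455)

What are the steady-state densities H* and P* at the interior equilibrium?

H* ≈ 58.4, P* ≈ 43.8

From dP/dt = 0 with P > 0: 0.00779H* = 0.455, so H* = 58.4.
Substitute into dH/dt = 0: 0.837(1 - 58.4/223) = 0.0141P*.
The bracket is 0.738, giving P* = 0.618/0.0141 = 43.8.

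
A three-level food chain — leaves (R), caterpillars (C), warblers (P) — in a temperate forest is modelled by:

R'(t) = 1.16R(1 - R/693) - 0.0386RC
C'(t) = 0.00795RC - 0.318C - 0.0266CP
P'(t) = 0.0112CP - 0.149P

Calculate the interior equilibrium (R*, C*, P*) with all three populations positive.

From dP/dt = 0: 0.0112C* = 0.149, so C* = 13.3.
From dR/dt = 0: 1.16(1 - R*/693) = 0.0386·13.3, giving R* = 693·(1 - 0.443) = 386.
From dC/dt = 0: 0.00795·386 - 0.318 = 0.0266P*, so P* = 2.75/0.0266 = 103.

R* ≈ 386, C* ≈ 13.3, P* ≈ 103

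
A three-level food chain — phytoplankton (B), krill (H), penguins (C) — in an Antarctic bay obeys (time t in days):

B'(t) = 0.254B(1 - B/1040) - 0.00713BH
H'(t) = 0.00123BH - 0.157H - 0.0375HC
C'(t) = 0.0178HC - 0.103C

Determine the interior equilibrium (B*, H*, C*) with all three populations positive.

From dC/dt = 0: 0.0178H* = 0.103, so H* = 5.79.
From dB/dt = 0: 0.254(1 - B*/1040) = 0.00713·5.79, giving B* = 1040·(1 - 0.162) = 871.
From dH/dt = 0: 0.00123·871 - 0.157 = 0.0375C*, so C* = 0.914/0.0375 = 24.4.

B* ≈ 871, H* ≈ 5.79, C* ≈ 24.4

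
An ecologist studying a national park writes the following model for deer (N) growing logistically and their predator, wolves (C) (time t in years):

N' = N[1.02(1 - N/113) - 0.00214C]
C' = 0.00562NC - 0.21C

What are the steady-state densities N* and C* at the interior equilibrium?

N* ≈ 37.4, C* ≈ 319

From dC/dt = 0 with C > 0: 0.00562N* = 0.21, so N* = 37.4.
Substitute into dN/dt = 0: 1.02(1 - 37.4/113) = 0.00214C*.
The bracket is 0.669, giving C* = 0.683/0.00214 = 319.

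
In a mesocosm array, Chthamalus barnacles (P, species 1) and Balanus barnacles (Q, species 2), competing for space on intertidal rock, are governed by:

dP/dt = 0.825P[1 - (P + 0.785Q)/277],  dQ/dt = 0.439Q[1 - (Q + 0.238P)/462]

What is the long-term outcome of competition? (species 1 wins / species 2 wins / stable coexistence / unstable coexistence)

species 2 excludes species 1

Compare the nullcline intercepts: K1/α12 = 277/0.785 = 353 < K2 = 462; K2/α21 = 462/0.238 = 1940 > K1 = 277.
Since the inequalities point opposite ways, species 2 can invade but species 1 cannot.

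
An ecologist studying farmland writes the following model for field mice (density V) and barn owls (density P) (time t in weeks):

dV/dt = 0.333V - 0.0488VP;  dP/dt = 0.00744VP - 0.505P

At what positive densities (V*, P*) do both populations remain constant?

Set dP/dt = 0 with P > 0: 0.00744V - 0.505 = 0, so V* = 0.505/0.00744 = 67.9.
Set dV/dt = 0 with V > 0: 0.333 - 0.0488P = 0, so P* = 0.333/0.0488 = 6.82.

V* ≈ 67.9, P* ≈ 6.82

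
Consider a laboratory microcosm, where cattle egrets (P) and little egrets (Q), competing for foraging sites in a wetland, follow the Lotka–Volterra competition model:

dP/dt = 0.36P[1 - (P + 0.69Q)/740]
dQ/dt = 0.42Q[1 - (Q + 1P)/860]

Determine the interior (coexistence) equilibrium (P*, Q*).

P* ≈ 473, Q* ≈ 387

Setting both brackets to zero gives the nullclines P + 0.69Q = 740 and 1P + Q = 860.
Substituting Q = 860 - 1P into the first: P(1 - 0.69·1) = 740 - 0.69·860.
So P* = 147/0.31 = 473, and then Q* = 860 - 1·473 = 387.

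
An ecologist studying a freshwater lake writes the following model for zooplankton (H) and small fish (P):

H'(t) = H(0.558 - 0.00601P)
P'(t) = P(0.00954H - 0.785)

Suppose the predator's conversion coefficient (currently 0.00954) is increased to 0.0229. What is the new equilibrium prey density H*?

H* ≈ 34.3

At the interior fixed point, setting dP/dt = 0 with P > 0 fixes H* = (predator death rate)/(HP coefficient) — independent of the other coefficients.
With the change, H* = 0.785/0.0229 = 34.3; it falls from 82.3.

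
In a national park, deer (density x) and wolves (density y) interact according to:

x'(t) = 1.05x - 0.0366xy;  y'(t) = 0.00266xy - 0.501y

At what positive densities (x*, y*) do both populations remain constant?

Set dy/dt = 0 with y > 0: 0.00266x - 0.501 = 0, so x* = 0.501/0.00266 = 188.
Set dx/dt = 0 with x > 0: 1.05 - 0.0366y = 0, so y* = 1.05/0.0366 = 28.7.

x* ≈ 188, y* ≈ 28.7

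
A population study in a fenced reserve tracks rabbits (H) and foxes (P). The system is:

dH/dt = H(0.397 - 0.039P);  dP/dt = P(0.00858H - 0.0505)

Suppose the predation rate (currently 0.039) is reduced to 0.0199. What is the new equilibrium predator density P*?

At the interior fixed point, setting dH/dt = 0 with H > 0 fixes P* = (prey growth rate)/(HP coefficient) — independent of the other coefficients.
With the change, P* = 0.397/0.0199 = 19.9; it rises from 10.2.

P* ≈ 19.9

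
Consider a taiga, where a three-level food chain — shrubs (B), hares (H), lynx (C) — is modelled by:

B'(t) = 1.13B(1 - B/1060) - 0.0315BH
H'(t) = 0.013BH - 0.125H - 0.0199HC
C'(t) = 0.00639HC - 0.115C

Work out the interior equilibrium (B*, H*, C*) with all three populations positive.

B* ≈ 528, H* ≈ 18, C* ≈ 339

From dC/dt = 0: 0.00639H* = 0.115, so H* = 18.
From dB/dt = 0: 1.13(1 - B*/1060) = 0.0315·18, giving B* = 1060·(1 - 0.502) = 528.
From dH/dt = 0: 0.013·528 - 0.125 = 0.0199C*, so C* = 6.74/0.0199 = 339.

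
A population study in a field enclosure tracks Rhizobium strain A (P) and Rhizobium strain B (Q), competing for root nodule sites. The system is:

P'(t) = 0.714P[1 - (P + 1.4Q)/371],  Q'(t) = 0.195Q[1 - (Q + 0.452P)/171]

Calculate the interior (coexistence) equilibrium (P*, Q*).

P* ≈ 358, Q* ≈ 9.01

Setting both brackets to zero gives the nullclines P + 1.4Q = 371 and 0.452P + Q = 171.
Substituting Q = 171 - 0.452P into the first: P(1 - 1.4·0.452) = 371 - 1.4·171.
So P* = 132/0.367 = 358, and then Q* = 171 - 0.452·358 = 9.01.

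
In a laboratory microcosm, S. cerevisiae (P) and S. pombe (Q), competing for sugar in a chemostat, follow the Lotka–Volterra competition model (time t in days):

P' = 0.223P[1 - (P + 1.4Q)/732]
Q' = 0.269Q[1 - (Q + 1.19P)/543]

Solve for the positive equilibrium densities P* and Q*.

P* ≈ 42.3, Q* ≈ 493

Setting both brackets to zero gives the nullclines P + 1.4Q = 732 and 1.19P + Q = 543.
Substituting Q = 543 - 1.19P into the first: P(1 - 1.4·1.19) = 732 - 1.4·543.
So P* = -28.2/-0.666 = 42.3, and then Q* = 543 - 1.19·42.3 = 493.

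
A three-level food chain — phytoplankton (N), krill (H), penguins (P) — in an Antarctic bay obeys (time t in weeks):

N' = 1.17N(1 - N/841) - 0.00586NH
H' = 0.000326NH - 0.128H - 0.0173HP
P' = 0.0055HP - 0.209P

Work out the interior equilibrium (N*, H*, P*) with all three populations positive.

N* ≈ 681, H* ≈ 38, P* ≈ 5.43

From dP/dt = 0: 0.0055H* = 0.209, so H* = 38.
From dN/dt = 0: 1.17(1 - N*/841) = 0.00586·38, giving N* = 841·(1 - 0.19) = 681.
From dH/dt = 0: 0.000326·681 - 0.128 = 0.0173P*, so P* = 0.094/0.0173 = 5.43.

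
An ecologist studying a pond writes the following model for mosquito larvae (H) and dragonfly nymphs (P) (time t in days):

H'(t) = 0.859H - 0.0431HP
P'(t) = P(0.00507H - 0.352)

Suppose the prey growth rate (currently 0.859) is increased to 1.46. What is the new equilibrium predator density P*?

At the interior fixed point, setting dH/dt = 0 with H > 0 fixes P* = (prey growth rate)/(HP coefficient) — independent of the other coefficients.
With the change, P* = 1.46/0.0431 = 33.9; it rises from 19.9.

P* ≈ 33.9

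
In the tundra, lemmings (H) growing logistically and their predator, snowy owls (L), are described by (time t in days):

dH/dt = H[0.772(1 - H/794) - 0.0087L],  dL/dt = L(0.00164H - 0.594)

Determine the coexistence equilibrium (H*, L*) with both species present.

H* ≈ 362, L* ≈ 48.3

From dL/dt = 0 with L > 0: 0.00164H* = 0.594, so H* = 362.
Substitute into dH/dt = 0: 0.772(1 - 362/794) = 0.0087L*.
The bracket is 0.544, giving L* = 0.42/0.0087 = 48.3.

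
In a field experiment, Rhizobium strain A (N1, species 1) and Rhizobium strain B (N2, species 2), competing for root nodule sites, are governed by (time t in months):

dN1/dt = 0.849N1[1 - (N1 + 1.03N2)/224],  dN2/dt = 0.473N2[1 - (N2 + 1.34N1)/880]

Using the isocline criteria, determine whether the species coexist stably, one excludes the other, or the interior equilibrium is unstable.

Compare the nullcline intercepts: K1/α12 = 224/1.03 = 217 < K2 = 880; K2/α21 = 880/1.34 = 657 > K1 = 224.
Since the inequalities point opposite ways, species 2 can invade but species 1 cannot.

species 2 excludes species 1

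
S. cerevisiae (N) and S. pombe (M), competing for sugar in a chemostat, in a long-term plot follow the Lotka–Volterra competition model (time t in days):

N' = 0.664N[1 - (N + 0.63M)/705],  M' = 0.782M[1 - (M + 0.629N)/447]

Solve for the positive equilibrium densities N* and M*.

Setting both brackets to zero gives the nullclines N + 0.63M = 705 and 0.629N + M = 447.
Substituting M = 447 - 0.629N into the first: N(1 - 0.63·0.629) = 705 - 0.63·447.
So N* = 423/0.604 = 701, and then M* = 447 - 0.629·701 = 5.89.

N* ≈ 701, M* ≈ 5.89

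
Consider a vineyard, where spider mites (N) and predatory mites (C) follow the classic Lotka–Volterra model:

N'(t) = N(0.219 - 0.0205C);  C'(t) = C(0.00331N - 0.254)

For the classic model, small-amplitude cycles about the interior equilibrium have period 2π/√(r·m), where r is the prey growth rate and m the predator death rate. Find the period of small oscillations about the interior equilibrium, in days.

T ≈ 26.6 days

Here r = 0.219 and m = 0.254, so r·m = 0.0556.
ω = √0.0556 = 0.236 per day, hence T = 2π/ω ≈ 26.6 days.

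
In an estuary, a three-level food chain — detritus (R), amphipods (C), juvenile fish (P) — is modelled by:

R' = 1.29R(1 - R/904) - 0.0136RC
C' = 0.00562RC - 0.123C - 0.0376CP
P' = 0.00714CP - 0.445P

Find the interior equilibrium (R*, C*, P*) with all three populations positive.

R* ≈ 310, C* ≈ 62.3, P* ≈ 43.1

From dP/dt = 0: 0.00714C* = 0.445, so C* = 62.3.
From dR/dt = 0: 1.29(1 - R*/904) = 0.0136·62.3, giving R* = 904·(1 - 0.657) = 310.
From dC/dt = 0: 0.00562·310 - 0.123 = 0.0376P*, so P* = 1.62/0.0376 = 43.1.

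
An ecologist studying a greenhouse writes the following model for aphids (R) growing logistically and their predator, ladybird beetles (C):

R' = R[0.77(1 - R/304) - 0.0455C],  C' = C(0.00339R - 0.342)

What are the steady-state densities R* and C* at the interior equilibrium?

R* ≈ 101, C* ≈ 11.3

From dC/dt = 0 with C > 0: 0.00339R* = 0.342, so R* = 101.
Substitute into dR/dt = 0: 0.77(1 - 101/304) = 0.0455C*.
The bracket is 0.668, giving C* = 0.514/0.0455 = 11.3.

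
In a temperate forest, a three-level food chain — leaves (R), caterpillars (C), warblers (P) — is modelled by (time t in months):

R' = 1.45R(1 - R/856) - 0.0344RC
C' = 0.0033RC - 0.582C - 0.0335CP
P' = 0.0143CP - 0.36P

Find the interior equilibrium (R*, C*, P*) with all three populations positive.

From dP/dt = 0: 0.0143C* = 0.36, so C* = 25.2.
From dR/dt = 0: 1.45(1 - R*/856) = 0.0344·25.2, giving R* = 856·(1 - 0.597) = 345.
From dC/dt = 0: 0.0033·345 - 0.582 = 0.0335P*, so P* = 0.556/0.0335 = 16.6.

R* ≈ 345, C* ≈ 25.2, P* ≈ 16.6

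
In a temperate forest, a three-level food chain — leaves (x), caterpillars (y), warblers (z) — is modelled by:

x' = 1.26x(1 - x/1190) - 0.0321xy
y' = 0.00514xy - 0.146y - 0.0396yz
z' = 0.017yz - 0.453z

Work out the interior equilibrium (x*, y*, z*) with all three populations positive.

x* ≈ 382, y* ≈ 26.6, z* ≈ 45.9

From dz/dt = 0: 0.017y* = 0.453, so y* = 26.6.
From dx/dt = 0: 1.26(1 - x*/1190) = 0.0321·26.6, giving x* = 1190·(1 - 0.679) = 382.
From dy/dt = 0: 0.00514·382 - 0.146 = 0.0396z*, so z* = 1.82/0.0396 = 45.9.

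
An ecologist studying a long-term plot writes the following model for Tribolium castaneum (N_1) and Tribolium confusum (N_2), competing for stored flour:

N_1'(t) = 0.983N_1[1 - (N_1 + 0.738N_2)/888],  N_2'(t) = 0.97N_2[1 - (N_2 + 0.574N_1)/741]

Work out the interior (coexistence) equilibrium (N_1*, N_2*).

N_1* ≈ 592, N_2* ≈ 401

Setting both brackets to zero gives the nullclines N_1 + 0.738N_2 = 888 and 0.574N_1 + N_2 = 741.
Substituting N_2 = 741 - 0.574N_1 into the first: N_1(1 - 0.738·0.574) = 888 - 0.738·741.
So N_1* = 341/0.576 = 592, and then N_2* = 741 - 0.574·592 = 401.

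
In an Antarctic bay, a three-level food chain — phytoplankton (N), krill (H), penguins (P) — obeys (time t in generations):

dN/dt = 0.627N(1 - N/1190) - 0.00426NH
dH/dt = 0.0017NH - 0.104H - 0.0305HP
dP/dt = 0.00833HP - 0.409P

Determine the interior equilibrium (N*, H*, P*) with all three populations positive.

From dP/dt = 0: 0.00833H* = 0.409, so H* = 49.1.
From dN/dt = 0: 0.627(1 - N*/1190) = 0.00426·49.1, giving N* = 1190·(1 - 0.334) = 793.
From dH/dt = 0: 0.0017·793 - 0.104 = 0.0305P*, so P* = 1.24/0.0305 = 40.8.

N* ≈ 793, H* ≈ 49.1, P* ≈ 40.8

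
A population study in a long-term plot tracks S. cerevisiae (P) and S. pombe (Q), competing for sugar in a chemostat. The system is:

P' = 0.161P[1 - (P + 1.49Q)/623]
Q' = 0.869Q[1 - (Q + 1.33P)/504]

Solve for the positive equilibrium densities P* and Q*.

P* ≈ 130, Q* ≈ 331

Setting both brackets to zero gives the nullclines P + 1.49Q = 623 and 1.33P + Q = 504.
Substituting Q = 504 - 1.33P into the first: P(1 - 1.49·1.33) = 623 - 1.49·504.
So P* = -128/-0.982 = 130, and then Q* = 504 - 1.33·130 = 331.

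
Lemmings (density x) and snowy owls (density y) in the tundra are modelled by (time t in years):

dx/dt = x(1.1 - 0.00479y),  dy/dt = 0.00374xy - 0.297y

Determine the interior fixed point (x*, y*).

x* ≈ 79.4, y* ≈ 230

Set dy/dt = 0 with y > 0: 0.00374x - 0.297 = 0, so x* = 0.297/0.00374 = 79.4.
Set dx/dt = 0 with x > 0: 1.1 - 0.00479y = 0, so y* = 1.1/0.00479 = 230.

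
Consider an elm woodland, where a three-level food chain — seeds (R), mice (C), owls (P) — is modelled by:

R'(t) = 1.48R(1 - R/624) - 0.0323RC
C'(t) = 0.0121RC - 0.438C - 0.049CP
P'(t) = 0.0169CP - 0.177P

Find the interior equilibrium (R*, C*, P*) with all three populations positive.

R* ≈ 481, C* ≈ 10.5, P* ≈ 110

From dP/dt = 0: 0.0169C* = 0.177, so C* = 10.5.
From dR/dt = 0: 1.48(1 - R*/624) = 0.0323·10.5, giving R* = 624·(1 - 0.229) = 481.
From dC/dt = 0: 0.0121·481 - 0.438 = 0.049P*, so P* = 5.39/0.049 = 110.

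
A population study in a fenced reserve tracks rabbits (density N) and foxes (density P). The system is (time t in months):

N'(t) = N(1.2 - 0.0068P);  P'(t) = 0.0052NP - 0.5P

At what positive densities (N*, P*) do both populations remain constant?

N* ≈ 96.2, P* ≈ 176

Set dP/dt = 0 with P > 0: 0.0052N - 0.5 = 0, so N* = 0.5/0.0052 = 96.2.
Set dN/dt = 0 with N > 0: 1.2 - 0.0068P = 0, so P* = 1.2/0.0068 = 176.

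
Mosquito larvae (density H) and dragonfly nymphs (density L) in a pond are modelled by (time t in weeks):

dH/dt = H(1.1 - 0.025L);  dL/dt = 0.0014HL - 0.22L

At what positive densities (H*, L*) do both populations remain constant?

Set dL/dt = 0 with L > 0: 0.0014H - 0.22 = 0, so H* = 0.22/0.0014 = 157.
Set dH/dt = 0 with H > 0: 1.1 - 0.025L = 0, so L* = 1.1/0.025 = 44.

H* ≈ 157, L* ≈ 44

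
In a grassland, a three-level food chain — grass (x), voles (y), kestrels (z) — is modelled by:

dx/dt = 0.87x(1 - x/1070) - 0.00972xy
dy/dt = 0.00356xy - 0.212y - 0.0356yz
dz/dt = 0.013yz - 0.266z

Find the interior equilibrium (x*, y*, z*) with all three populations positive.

x* ≈ 825, y* ≈ 20.5, z* ≈ 76.6

From dz/dt = 0: 0.013y* = 0.266, so y* = 20.5.
From dx/dt = 0: 0.87(1 - x*/1070) = 0.00972·20.5, giving x* = 1070·(1 - 0.229) = 825.
From dy/dt = 0: 0.00356·825 - 0.212 = 0.0356z*, so z* = 2.73/0.0356 = 76.6.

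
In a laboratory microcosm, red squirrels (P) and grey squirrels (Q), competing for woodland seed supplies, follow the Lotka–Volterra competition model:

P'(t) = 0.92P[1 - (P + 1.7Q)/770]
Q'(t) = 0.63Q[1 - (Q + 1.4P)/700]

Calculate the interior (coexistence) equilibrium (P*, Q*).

Setting both brackets to zero gives the nullclines P + 1.7Q = 770 and 1.4P + Q = 700.
Substituting Q = 700 - 1.4P into the first: P(1 - 1.7·1.4) = 770 - 1.7·700.
So P* = -420/-1.38 = 304, and then Q* = 700 - 1.4·304 = 274.

P* ≈ 304, Q* ≈ 274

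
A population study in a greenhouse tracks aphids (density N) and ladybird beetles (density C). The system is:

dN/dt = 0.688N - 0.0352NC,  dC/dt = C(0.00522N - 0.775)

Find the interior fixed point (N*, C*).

N* ≈ 148, C* ≈ 19.5

Set dC/dt = 0 with C > 0: 0.00522N - 0.775 = 0, so N* = 0.775/0.00522 = 148.
Set dN/dt = 0 with N > 0: 0.688 - 0.0352C = 0, so C* = 0.688/0.0352 = 19.5.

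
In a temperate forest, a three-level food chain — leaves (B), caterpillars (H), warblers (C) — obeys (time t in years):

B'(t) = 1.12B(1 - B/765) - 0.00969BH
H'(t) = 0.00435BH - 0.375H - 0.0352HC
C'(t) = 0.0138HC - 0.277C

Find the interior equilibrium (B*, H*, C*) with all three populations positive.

B* ≈ 632, H* ≈ 20.1, C* ≈ 67.5

From dC/dt = 0: 0.0138H* = 0.277, so H* = 20.1.
From dB/dt = 0: 1.12(1 - B*/765) = 0.00969·20.1, giving B* = 765·(1 - 0.174) = 632.
From dH/dt = 0: 0.00435·632 - 0.375 = 0.0352C*, so C* = 2.37/0.0352 = 67.5.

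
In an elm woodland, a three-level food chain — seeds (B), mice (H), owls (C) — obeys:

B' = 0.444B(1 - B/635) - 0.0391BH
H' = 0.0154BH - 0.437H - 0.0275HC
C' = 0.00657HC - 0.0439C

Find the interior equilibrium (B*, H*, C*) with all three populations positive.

B* ≈ 261, H* ≈ 6.68, C* ≈ 130

From dC/dt = 0: 0.00657H* = 0.0439, so H* = 6.68.
From dB/dt = 0: 0.444(1 - B*/635) = 0.0391·6.68, giving B* = 635·(1 - 0.588) = 261.
From dH/dt = 0: 0.0154·261 - 0.437 = 0.0275C*, so C* = 3.59/0.0275 = 130.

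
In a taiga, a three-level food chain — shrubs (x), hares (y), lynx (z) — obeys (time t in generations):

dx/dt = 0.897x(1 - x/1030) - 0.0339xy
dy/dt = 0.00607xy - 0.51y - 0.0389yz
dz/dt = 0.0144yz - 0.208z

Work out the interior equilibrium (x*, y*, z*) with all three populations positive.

x* ≈ 468, y* ≈ 14.4, z* ≈ 59.9

From dz/dt = 0: 0.0144y* = 0.208, so y* = 14.4.
From dx/dt = 0: 0.897(1 - x*/1030) = 0.0339·14.4, giving x* = 1030·(1 - 0.546) = 468.
From dy/dt = 0: 0.00607·468 - 0.51 = 0.0389z*, so z* = 2.33/0.0389 = 59.9.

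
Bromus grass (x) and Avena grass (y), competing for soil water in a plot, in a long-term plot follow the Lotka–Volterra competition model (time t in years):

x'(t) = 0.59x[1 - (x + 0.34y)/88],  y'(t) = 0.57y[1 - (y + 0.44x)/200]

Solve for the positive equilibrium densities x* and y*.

Setting both brackets to zero gives the nullclines x + 0.34y = 88 and 0.44x + y = 200.
Substituting y = 200 - 0.44x into the first: x(1 - 0.34·0.44) = 88 - 0.34·200.
So x* = 20/0.85 = 23.5, and then y* = 200 - 0.44·23.5 = 190.

x* ≈ 23.5, y* ≈ 190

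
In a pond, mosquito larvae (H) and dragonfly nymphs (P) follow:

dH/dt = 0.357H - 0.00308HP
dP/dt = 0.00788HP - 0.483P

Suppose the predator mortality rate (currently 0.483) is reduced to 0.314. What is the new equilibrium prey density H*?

At the interior fixed point, setting dP/dt = 0 with P > 0 fixes H* = (predator death rate)/(HP coefficient) — independent of the other coefficients.
With the change, H* = 0.314/0.00788 = 39.8; it falls from 61.3.

H* ≈ 39.8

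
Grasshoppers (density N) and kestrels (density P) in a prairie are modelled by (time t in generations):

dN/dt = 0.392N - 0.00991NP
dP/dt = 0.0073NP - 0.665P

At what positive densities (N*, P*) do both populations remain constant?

N* ≈ 91.1, P* ≈ 39.6

Set dP/dt = 0 with P > 0: 0.0073N - 0.665 = 0, so N* = 0.665/0.0073 = 91.1.
Set dN/dt = 0 with N > 0: 0.392 - 0.00991P = 0, so P* = 0.392/0.00991 = 39.6.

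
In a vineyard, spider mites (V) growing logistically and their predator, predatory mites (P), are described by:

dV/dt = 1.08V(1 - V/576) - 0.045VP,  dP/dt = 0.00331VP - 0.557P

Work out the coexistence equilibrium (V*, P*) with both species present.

V* ≈ 168, P* ≈ 17

From dP/dt = 0 with P > 0: 0.00331V* = 0.557, so V* = 168.
Substitute into dV/dt = 0: 1.08(1 - 168/576) = 0.045P*.
The bracket is 0.708, giving P* = 0.764/0.045 = 17.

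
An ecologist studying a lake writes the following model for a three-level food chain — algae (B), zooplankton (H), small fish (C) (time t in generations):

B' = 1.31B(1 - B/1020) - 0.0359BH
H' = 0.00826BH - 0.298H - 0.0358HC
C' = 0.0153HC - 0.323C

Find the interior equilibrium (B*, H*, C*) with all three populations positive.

B* ≈ 430, H* ≈ 21.1, C* ≈ 90.9

From dC/dt = 0: 0.0153H* = 0.323, so H* = 21.1.
From dB/dt = 0: 1.31(1 - B*/1020) = 0.0359·21.1, giving B* = 1020·(1 - 0.579) = 430.
From dH/dt = 0: 0.00826·430 - 0.298 = 0.0358C*, so C* = 3.25/0.0358 = 90.9.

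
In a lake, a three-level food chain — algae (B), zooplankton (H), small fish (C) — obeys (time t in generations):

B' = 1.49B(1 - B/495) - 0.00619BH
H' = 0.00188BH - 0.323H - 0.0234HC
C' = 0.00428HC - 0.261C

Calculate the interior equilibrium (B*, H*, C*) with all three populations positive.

From dC/dt = 0: 0.00428H* = 0.261, so H* = 61.
From dB/dt = 0: 1.49(1 - B*/495) = 0.00619·61, giving B* = 495·(1 - 0.253) = 370.
From dH/dt = 0: 0.00188·370 - 0.323 = 0.0234C*, so C* = 0.372/0.0234 = 15.9.

B* ≈ 370, H* ≈ 61, C* ≈ 15.9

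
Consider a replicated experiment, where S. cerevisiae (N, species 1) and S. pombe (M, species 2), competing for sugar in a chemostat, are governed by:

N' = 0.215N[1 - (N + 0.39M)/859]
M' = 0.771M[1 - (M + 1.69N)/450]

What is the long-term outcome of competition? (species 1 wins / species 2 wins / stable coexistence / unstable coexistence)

Compare the nullcline intercepts: K1/α12 = 859/0.39 = 2200 > K2 = 450; K2/α21 = 450/1.69 = 266 < K1 = 859.
Since the inequalities point opposite ways, species 1 can invade but species 2 cannot.

species 1 excludes species 2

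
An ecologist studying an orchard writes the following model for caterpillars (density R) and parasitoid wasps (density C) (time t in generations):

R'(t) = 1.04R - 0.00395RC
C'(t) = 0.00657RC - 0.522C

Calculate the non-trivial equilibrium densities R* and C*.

Set dC/dt = 0 with C > 0: 0.00657R - 0.522 = 0, so R* = 0.522/0.00657 = 79.5.
Set dR/dt = 0 with R > 0: 1.04 - 0.00395C = 0, so C* = 1.04/0.00395 = 263.

R* ≈ 79.5, C* ≈ 263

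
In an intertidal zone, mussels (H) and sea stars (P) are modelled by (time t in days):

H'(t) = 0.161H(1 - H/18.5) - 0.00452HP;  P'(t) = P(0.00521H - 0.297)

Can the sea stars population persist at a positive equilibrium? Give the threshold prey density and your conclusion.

The predator equation gives dP/dt > 0 only when H > 0.297/0.00521 = 57.
Without the predator, H → K = 18.5. Since 18.5 < 57, the predator cannot invade.

Threshold H = 57; K < 57, so no, the predator goes extinct.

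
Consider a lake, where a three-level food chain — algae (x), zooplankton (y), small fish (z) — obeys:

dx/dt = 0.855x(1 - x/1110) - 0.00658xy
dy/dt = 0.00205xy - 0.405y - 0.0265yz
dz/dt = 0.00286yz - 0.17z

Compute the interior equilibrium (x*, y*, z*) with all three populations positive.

x* ≈ 602, y* ≈ 59.4, z* ≈ 31.3

From dz/dt = 0: 0.00286y* = 0.17, so y* = 59.4.
From dx/dt = 0: 0.855(1 - x*/1110) = 0.00658·59.4, giving x* = 1110·(1 - 0.457) = 602.
From dy/dt = 0: 0.00205·602 - 0.405 = 0.0265z*, so z* = 0.83/0.0265 = 31.3.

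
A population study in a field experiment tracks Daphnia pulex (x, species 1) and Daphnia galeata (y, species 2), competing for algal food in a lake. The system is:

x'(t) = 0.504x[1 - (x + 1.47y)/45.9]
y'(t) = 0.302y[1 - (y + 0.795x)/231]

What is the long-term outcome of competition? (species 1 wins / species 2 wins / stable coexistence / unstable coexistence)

Compare the nullcline intercepts: K1/α12 = 45.9/1.47 = 31.2 < K2 = 231; K2/α21 = 231/0.795 = 291 > K1 = 45.9.
Since the inequalities point opposite ways, species 2 can invade but species 1 cannot.

species 2 excludes species 1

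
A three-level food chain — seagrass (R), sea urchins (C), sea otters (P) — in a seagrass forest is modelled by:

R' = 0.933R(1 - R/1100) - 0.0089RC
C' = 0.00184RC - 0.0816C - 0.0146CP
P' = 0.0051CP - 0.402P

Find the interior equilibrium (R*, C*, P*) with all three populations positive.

R* ≈ 273, C* ≈ 78.8, P* ≈ 28.8

From dP/dt = 0: 0.0051C* = 0.402, so C* = 78.8.
From dR/dt = 0: 0.933(1 - R*/1100) = 0.0089·78.8, giving R* = 1100·(1 - 0.752) = 273.
From dC/dt = 0: 0.00184·273 - 0.0816 = 0.0146P*, so P* = 0.421/0.0146 = 28.8.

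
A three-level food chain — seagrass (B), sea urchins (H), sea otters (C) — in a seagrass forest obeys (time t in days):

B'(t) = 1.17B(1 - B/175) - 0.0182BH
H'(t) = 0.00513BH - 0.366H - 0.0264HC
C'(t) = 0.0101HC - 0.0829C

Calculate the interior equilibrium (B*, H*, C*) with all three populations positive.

From dC/dt = 0: 0.0101H* = 0.0829, so H* = 8.21.
From dB/dt = 0: 1.17(1 - B*/175) = 0.0182·8.21, giving B* = 175·(1 - 0.128) = 153.
From dH/dt = 0: 0.00513·153 - 0.366 = 0.0264C*, so C* = 0.417/0.0264 = 15.8.

B* ≈ 153, H* ≈ 8.21, C* ≈ 15.8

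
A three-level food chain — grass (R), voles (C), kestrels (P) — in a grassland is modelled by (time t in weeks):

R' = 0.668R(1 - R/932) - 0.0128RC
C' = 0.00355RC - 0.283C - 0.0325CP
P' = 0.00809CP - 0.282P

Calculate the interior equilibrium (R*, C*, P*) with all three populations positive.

From dP/dt = 0: 0.00809C* = 0.282, so C* = 34.9.
From dR/dt = 0: 0.668(1 - R*/932) = 0.0128·34.9, giving R* = 932·(1 - 0.668) = 309.
From dC/dt = 0: 0.00355·309 - 0.283 = 0.0325P*, so P* = 0.816/0.0325 = 25.1.

R* ≈ 309, C* ≈ 34.9, P* ≈ 25.1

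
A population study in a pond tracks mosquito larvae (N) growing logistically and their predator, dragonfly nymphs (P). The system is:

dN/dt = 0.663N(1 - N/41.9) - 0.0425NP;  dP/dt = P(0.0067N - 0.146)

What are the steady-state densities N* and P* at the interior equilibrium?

From dP/dt = 0 with P > 0: 0.0067N* = 0.146, so N* = 21.8.
Substitute into dN/dt = 0: 0.663(1 - 21.8/41.9) = 0.0425P*.
The bracket is 0.48, giving P* = 0.318/0.0425 = 7.49.

N* ≈ 21.8, P* ≈ 7.49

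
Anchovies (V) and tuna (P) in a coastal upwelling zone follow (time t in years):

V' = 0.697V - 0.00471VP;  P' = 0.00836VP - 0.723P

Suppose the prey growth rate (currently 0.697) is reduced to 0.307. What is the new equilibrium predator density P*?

At the interior fixed point, setting dV/dt = 0 with V > 0 fixes P* = (prey growth rate)/(VP coefficient) — independent of the other coefficients.
With the change, P* = 0.307/0.00471 = 65.2; it falls from 148.

P* ≈ 65.2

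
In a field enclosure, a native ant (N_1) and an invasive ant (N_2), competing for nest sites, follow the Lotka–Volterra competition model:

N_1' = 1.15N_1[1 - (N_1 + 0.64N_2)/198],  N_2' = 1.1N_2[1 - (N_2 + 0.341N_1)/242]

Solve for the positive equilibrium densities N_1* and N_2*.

Setting both brackets to zero gives the nullclines N_1 + 0.64N_2 = 198 and 0.341N_1 + N_2 = 242.
Substituting N_2 = 242 - 0.341N_1 into the first: N_1(1 - 0.64·0.341) = 198 - 0.64·242.
So N_1* = 43.1/0.782 = 55.2, and then N_2* = 242 - 0.341·55.2 = 223.

N_1* ≈ 55.2, N_2* ≈ 223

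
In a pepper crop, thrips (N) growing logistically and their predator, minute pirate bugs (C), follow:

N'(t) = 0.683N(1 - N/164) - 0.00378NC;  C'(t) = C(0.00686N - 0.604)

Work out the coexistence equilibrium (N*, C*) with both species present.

From dC/dt = 0 with C > 0: 0.00686N* = 0.604, so N* = 88.
Substitute into dN/dt = 0: 0.683(1 - 88/164) = 0.00378C*.
The bracket is 0.463, giving C* = 0.316/0.00378 = 83.7.

N* ≈ 88, C* ≈ 83.7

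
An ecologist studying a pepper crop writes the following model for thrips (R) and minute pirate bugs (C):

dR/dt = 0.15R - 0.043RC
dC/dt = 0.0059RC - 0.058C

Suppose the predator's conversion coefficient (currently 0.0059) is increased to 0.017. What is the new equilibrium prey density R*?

R* ≈ 3.41

At the interior fixed point, setting dC/dt = 0 with C > 0 fixes R* = (predator death rate)/(RC coefficient) — independent of the other coefficients.
With the change, R* = 0.058/0.017 = 3.41; it falls from 9.83.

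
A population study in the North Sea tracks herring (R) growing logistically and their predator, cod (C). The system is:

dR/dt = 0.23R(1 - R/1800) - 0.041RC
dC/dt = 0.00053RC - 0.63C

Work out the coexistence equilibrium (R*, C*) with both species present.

R* ≈ 1190, C* ≈ 1.91

From dC/dt = 0 with C > 0: 0.00053R* = 0.63, so R* = 1190.
Substitute into dR/dt = 0: 0.23(1 - 1190/1800) = 0.041C*.
The bracket is 0.34, giving C* = 0.0781/0.041 = 1.91.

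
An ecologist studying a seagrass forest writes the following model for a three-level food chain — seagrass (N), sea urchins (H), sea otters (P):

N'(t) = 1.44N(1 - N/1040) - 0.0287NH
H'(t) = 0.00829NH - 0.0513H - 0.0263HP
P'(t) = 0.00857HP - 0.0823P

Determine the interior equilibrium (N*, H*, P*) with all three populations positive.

From dP/dt = 0: 0.00857H* = 0.0823, so H* = 9.6.
From dN/dt = 0: 1.44(1 - N*/1040) = 0.0287·9.6, giving N* = 1040·(1 - 0.191) = 841.
From dH/dt = 0: 0.00829·841 - 0.0513 = 0.0263P*, so P* = 6.92/0.0263 = 263.

N* ≈ 841, H* ≈ 9.6, P* ≈ 263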